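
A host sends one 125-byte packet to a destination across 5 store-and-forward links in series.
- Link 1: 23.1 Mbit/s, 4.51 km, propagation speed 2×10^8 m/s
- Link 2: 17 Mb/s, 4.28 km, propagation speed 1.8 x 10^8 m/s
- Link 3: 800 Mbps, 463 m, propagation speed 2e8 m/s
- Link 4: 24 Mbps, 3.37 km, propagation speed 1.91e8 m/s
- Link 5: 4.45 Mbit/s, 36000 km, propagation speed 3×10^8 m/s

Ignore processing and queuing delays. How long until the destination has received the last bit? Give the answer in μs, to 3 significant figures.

L = 125 × 8 = 1000 bits.
Transmission delays (L/R per hop): 43.29, 58.8235, 1.25, 41.6667, 224.719 μs; sum = 369.749 μs.
Propagation delays (d/s per hop): 22.55, 23.7778, 2.315, 17.644, 120000 μs; sum = 120066 μs.
End-to-end = 120000 μs.

120000 μs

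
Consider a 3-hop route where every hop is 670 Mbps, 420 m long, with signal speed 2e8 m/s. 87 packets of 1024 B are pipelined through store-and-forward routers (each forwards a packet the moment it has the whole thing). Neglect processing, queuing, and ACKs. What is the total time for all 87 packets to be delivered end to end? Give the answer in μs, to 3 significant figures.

Per-hop transmission t_tx = L/R = 8192/670000000 = 12.2269 μs.
Per-hop propagation t_prop = 420/200000000 = 2.1 μs.
Pipeline fill: first packet needs 3·t_tx to clear all hops; remaining 86 packets each add one t_tx.
Total = (3+87-1)·t_tx + 3·t_prop = 89·12.2269 + 3·2.1 = 1090 μs.

1090 μs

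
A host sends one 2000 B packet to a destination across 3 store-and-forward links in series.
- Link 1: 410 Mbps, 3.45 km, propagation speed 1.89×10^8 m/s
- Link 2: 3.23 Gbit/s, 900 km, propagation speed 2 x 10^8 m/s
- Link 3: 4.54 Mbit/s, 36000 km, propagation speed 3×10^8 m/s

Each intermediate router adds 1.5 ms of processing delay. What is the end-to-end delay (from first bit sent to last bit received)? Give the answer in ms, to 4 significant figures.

131.1 ms

L = 2000 × 8 = 16000 bits.
Transmission delays (L/R per hop): 0.0390244, 0.00495356, 3.52423 ms; sum = 3.56821 ms.
Propagation delays (d/s per hop): 0.018254, 4.5, 120 ms; sum = 124.518 ms.
Processing at 2 router(s): 2 × 1.5 ms = 3 ms.
End-to-end = 131.1 ms.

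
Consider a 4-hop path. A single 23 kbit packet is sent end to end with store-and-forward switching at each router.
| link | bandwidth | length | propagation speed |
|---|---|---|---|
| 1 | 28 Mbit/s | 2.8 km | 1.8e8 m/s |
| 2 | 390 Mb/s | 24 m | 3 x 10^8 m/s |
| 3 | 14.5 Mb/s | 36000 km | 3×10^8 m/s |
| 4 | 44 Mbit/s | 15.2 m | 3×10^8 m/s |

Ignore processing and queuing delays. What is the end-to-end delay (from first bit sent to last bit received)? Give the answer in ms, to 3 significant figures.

123 ms

L = 23000 bits.
Transmission delays (L/R per hop): 0.821429, 0.0589744, 1.58621, 0.522727 ms; sum = 2.98934 ms.
Propagation delays (d/s per hop): 0.0155556, 8e-05, 120, 5.06667e-05 ms; sum = 120.016 ms.
End-to-end = 123 ms.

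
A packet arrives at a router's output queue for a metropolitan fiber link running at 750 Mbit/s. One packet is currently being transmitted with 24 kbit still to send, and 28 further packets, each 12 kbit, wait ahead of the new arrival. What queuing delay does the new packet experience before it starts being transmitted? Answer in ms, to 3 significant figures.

0.480 ms

Each queued packet: L/R = 12000/750000000 = 0.016 ms.
28 queued → 0.448 ms.
Plus remaining 24000 bits of current packet: 0.032 ms.
Queuing delay = 0.480 ms.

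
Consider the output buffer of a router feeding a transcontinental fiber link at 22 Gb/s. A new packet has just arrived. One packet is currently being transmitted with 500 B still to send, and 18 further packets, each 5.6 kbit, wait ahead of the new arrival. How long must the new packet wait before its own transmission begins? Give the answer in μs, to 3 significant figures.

4.76 μs

Each queued packet: L/R = 5600/22000000000 = 0.254545 μs.
18 queued → 4.58182 μs.
Plus remaining 4000 bits of current packet: 0.181818 μs.
Queuing delay = 4.76 μs.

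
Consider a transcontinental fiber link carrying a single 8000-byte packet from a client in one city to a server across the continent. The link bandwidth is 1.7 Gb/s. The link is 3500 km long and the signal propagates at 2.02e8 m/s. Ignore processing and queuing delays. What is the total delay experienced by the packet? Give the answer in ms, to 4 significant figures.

17.36 ms

L = 8000 × 8 = 64000 bits.
Transmission delay = L/R = 64000 / 1700000000 = 0.0376471 ms.
Propagation delay = d/s = 3500000 m / 202000000 m/s = 17.3267 ms.
Total = 17.36 ms.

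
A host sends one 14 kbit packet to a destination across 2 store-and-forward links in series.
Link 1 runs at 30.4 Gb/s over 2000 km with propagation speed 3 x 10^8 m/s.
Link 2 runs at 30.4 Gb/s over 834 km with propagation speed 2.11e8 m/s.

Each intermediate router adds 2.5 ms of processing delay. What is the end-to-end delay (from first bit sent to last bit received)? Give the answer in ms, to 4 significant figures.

13.12 ms

L = 14000 bits.
Transmission delay per hop = L/R = 14000/30400000000 = 0.000460526 ms; 2 hops → 0.000921053 ms.
Propagation delays (d/s per hop): 6.66667, 3.95261 ms; sum = 10.6193 ms.
Processing at 1 router(s): 1 × 2.5 ms = 2.5 ms.
End-to-end = 13.12 ms.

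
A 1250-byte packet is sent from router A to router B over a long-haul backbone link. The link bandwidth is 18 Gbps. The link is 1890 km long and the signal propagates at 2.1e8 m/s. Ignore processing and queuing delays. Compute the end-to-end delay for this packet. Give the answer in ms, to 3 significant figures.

L = 1250 × 8 = 10000 bits.
Transmission delay = L/R = 10000 / 18000000000 = 0.000555556 ms.
Propagation delay = d/s = 1890000 m / 210000000 m/s = 9 ms.
Total = 9.00 ms.

9.00 ms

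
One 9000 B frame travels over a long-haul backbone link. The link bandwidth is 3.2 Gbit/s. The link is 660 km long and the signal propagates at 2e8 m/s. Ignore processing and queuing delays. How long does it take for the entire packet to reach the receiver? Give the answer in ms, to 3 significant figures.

L = 9000 × 8 = 72000 bits.
Transmission delay = L/R = 72000 / 3200000000 = 0.0225 ms.
Propagation delay = d/s = 660000 m / 200000000 m/s = 3.3 ms.
Total = 3.32 ms.

3.32 ms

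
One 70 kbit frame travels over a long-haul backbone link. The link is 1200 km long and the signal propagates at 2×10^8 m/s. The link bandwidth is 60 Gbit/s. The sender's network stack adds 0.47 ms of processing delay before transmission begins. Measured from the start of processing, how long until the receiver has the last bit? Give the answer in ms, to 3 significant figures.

6.47 ms

L = 70000 bits.
Transmission delay = L/R = 70000 / 60000000000 = 0.00116667 ms.
Propagation delay = d/s = 1200000 m / 200000000 m/s = 6 ms.
Plus processing delay 0.47 ms = 0.47 ms.
Total = 6.47 ms.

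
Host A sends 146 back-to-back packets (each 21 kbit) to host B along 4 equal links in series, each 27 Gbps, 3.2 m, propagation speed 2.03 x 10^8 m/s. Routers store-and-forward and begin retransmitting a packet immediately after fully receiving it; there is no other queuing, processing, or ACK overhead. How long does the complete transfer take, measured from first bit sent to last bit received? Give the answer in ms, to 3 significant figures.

Per-hop transmission t_tx = L/R = 21000/27000000000 = 0.000777778 ms.
Per-hop propagation t_prop = 3.2/2.03e+08 = 1.57635e-05 ms.
Pipeline fill: first packet needs 4·t_tx to clear all hops; remaining 145 packets each add one t_tx.
Total = (4+146-1)·t_tx + 4·t_prop = 149·0.000777778 + 4·1.57635e-05 = 0.116 ms.

0.116 ms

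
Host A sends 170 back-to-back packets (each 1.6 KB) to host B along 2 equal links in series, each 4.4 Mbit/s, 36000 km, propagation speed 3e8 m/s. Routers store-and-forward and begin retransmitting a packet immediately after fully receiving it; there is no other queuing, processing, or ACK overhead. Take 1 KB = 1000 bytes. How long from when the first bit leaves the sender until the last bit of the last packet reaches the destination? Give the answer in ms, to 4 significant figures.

737.5 ms

Per-hop transmission t_tx = L/R = 12800/4400000 = 2.90909 ms.
Per-hop propagation t_prop = 36000000/300000000 = 120 ms.
Pipeline fill: first packet needs 2·t_tx to clear all hops; remaining 169 packets each add one t_tx.
Total = (2+170-1)·t_tx + 2·t_prop = 171·2.90909 + 2·120 = 737.5 ms.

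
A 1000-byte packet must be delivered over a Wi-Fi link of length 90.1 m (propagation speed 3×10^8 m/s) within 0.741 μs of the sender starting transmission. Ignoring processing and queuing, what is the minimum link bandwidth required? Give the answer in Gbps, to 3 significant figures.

L = 8000 bits.
Propagation delay = 90.1 / 300000000 = 0.300333 μs.
Transmission budget = 0.741 − 0.300333 = 0.440667 μs.
R ≥ L / t_tx = 8000 bits / 4.40667e-07 s = 18.2 Gbps.

18.2 Gbps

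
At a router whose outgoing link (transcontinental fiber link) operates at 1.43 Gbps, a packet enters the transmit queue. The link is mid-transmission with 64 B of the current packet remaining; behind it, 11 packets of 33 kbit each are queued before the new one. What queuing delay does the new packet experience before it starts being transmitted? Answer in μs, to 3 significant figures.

Each queued packet: L/R = 33000/1430000000 = 23.0769 μs.
11 queued → 253.846 μs.
Plus remaining 512 bits of current packet: 0.358042 μs.
Queuing delay = 254 μs.

254 μs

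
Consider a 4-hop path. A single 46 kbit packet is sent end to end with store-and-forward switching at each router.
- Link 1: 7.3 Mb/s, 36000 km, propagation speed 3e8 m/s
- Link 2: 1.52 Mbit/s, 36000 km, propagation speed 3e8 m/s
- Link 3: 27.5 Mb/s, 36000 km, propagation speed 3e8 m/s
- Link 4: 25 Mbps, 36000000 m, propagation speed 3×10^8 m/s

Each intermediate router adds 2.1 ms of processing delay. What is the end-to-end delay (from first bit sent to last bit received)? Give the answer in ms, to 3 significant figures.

526 ms

L = 46000 bits.
Transmission delays (L/R per hop): 6.30137, 30.2632, 1.67273, 1.84 ms; sum = 40.0773 ms.
Propagation delays (d/s per hop): 120, 120, 120, 120 ms; sum = 480 ms.
Processing at 3 router(s): 3 × 2.1 ms = 6.3 ms.
End-to-end = 526 ms.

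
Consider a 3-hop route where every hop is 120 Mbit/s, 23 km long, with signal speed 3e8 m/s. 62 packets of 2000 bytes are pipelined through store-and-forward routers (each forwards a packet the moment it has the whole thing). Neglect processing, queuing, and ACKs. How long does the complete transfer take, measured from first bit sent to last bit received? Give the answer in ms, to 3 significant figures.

Per-hop transmission t_tx = L/R = 16000/120000000 = 0.133333 ms.
Per-hop propagation t_prop = 23000/300000000 = 0.0766667 ms.
Pipeline fill: first packet needs 3·t_tx to clear all hops; remaining 61 packets each add one t_tx.
Total = (3+62-1)·t_tx + 3·t_prop = 64·0.133333 + 3·0.0766667 = 8.76 ms.

8.76 ms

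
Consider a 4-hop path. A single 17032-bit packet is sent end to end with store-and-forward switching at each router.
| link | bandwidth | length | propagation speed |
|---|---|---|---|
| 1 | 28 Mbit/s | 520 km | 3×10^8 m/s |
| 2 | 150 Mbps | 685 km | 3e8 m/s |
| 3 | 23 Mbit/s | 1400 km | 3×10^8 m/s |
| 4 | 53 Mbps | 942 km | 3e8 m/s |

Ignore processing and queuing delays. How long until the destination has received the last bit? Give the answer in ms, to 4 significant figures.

13.61 ms

Transmission delays (L/R per hop): 0.608286, 0.113547, 0.740522, 0.321358 ms; sum = 1.78371 ms.
Propagation delays (d/s per hop): 1.73333, 2.28333, 4.66667, 3.14 ms; sum = 11.8233 ms.
End-to-end = 13.61 ms.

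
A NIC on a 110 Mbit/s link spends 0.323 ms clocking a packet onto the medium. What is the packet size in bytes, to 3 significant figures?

L = R × t_tx = 110000000 b/s × 0.000323 s = 35530 bits.
In bytes: 35530 / 8 = 4440 bytes.

4440 bytes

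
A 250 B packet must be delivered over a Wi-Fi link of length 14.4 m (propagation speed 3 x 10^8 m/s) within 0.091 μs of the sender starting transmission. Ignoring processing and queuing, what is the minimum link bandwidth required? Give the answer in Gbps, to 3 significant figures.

46.5 Gbps

L = 2000 bits.
Propagation delay = 14.4 / 300000000 = 0.048 μs.
Transmission budget = 0.091 − 0.048 = 0.043 μs.
R ≥ L / t_tx = 2000 bits / 4.3e-08 s = 46.5 Gbps.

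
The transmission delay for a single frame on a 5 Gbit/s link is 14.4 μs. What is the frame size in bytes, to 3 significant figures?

9000 bytes

L = R × t_tx = 5000000000 b/s × 1.44e-05 s = 72000 bits.
In bytes: 72000 / 8 = 9000 bytes.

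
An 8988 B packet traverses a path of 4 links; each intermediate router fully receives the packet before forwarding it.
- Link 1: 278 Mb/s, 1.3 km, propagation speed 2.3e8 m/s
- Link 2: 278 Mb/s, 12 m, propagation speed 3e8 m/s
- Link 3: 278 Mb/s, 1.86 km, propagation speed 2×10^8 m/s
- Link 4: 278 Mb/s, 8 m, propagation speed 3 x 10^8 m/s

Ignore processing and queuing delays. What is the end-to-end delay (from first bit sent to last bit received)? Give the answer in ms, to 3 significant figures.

L = 8988 × 8 = 71904 bits.
Transmission delay per hop = L/R = 71904/278000000 = 0.258647 ms; 4 hops → 1.03459 ms.
Propagation delays (d/s per hop): 0.00565217, 4e-05, 0.0093, 2.66667e-05 ms; sum = 0.0150188 ms.
End-to-end = 1.05 ms.

1.05 ms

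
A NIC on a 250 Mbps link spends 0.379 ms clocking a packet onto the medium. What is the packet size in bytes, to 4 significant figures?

L = R × t_tx = 250000000 b/s × 0.000379 s = 94750 bits.
In bytes: 94750 / 8 = 11840 bytes.

11840 bytes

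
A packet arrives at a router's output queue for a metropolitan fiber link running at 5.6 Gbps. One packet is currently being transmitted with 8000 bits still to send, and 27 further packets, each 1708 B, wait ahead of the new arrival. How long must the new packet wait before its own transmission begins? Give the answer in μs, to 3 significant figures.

67.3 μs

Each queued packet: L/R = 13664/5600000000 = 2.44 μs.
27 queued → 65.88 μs.
Plus remaining 8000 bits of current packet: 1.42857 μs.
Queuing delay = 67.3 μs.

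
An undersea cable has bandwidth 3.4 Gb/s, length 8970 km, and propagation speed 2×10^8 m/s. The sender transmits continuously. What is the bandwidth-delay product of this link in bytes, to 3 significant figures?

Propagation delay = 8970000 / 200000000 = 0.04485 s.
BDP = R × t_prop = 3400000000 × 0.04485 = 152490000 bits.
In bytes: 152490000/8 = 19100000 bytes.

19100000 bytes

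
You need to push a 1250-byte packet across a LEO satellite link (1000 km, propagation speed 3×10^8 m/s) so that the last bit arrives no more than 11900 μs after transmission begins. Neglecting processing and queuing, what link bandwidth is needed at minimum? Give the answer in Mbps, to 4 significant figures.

L = 10000 bits.
Propagation delay = 1000000 / 300000000 = 3333.33 μs.
Transmission budget = 11900 − 3333.33 = 8566.67 μs.
R ≥ L / t_tx = 10000 bits / 0.00856667 s = 1.167 Mbps.

1.167 Mbps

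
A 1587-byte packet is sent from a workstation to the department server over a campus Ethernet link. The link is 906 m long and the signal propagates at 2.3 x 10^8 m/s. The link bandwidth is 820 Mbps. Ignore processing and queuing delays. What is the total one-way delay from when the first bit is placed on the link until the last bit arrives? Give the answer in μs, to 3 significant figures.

19.4 μs

L = 1587 × 8 = 12696 bits.
Transmission delay = L/R = 12696 / 820000000 = 15.4829 μs.
Propagation delay = d/s = 906 m / 2.3e+08 m/s = 3.93913 μs.
Total = 19.4 μs.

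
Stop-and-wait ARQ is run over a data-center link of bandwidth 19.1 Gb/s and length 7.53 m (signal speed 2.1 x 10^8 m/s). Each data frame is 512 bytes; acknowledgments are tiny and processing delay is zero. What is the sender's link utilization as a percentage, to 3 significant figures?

t_tx = L/R = 4096/19100000000 = 2.1445e-07 s.
t_prop = 7.53/210000000 = 3.58571e-08 s; RTT = 7.17143e-08 s.
Cycle = t_tx + RTT = 2.86165e-07 s.
Utilization = t_tx / cycle = 2.1445e-07/2.86165e-07 = 74.9 %.

74.9 %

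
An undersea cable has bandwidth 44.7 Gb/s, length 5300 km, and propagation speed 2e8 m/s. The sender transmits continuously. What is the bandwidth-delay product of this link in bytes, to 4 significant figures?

Propagation delay = 5300000 / 200000000 = 0.0265 s.
BDP = R × t_prop = 44700000000 × 0.0265 = 1184550000 bits.
In bytes: 1184550000/8 = 148100000 bytes.

148100000 bytes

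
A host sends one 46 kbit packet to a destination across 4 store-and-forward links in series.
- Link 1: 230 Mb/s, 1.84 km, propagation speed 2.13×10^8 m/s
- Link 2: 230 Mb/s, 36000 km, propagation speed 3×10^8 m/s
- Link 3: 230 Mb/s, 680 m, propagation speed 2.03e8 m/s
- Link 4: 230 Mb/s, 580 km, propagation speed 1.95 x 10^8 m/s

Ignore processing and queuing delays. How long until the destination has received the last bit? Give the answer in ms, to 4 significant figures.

123.8 ms

L = 46000 bits.
Transmission delay per hop = L/R = 46000/230000000 = 0.2 ms; 4 hops → 0.8 ms.
Propagation delays (d/s per hop): 0.0086385, 120, 0.00334975, 2.97436 ms; sum = 122.986 ms.
End-to-end = 123.8 ms.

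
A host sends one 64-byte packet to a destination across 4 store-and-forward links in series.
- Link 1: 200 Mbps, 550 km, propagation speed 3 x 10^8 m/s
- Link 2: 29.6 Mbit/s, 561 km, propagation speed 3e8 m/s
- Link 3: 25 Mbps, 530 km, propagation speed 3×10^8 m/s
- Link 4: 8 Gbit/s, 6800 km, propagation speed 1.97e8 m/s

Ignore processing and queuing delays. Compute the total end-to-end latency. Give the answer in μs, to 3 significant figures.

L = 64 × 8 = 512 bits.
Transmission delays (L/R per hop): 2.56, 17.2973, 20.48, 0.064 μs; sum = 40.4013 μs.
Propagation delays (d/s per hop): 1833.33, 1870, 1766.67, 34517.8 μs; sum = 39987.8 μs.
End-to-end = 40000 μs.

40000 μs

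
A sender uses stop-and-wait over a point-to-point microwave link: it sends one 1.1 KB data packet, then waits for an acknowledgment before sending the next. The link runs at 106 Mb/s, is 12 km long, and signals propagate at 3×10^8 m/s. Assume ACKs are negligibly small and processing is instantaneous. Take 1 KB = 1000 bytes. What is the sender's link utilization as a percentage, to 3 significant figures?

t_tx = L/R = 8800/106000000 = 8.30189e-05 s.
t_prop = 12000/300000000 = 4e-05 s; RTT = 8e-05 s.
Cycle = t_tx + RTT = 0.000163019 s.
Utilization = t_tx / cycle = 8.30189e-05/0.000163019 = 50.9 %.

50.9 %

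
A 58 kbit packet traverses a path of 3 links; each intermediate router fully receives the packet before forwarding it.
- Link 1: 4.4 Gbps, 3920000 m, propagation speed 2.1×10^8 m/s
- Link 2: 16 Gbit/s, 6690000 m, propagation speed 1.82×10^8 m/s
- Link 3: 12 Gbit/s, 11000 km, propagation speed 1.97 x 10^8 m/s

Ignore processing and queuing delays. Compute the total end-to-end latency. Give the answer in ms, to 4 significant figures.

111.3 ms

L = 58000 bits.
Transmission delays (L/R per hop): 0.0131818, 0.003625, 0.00483333 ms; sum = 0.0216402 ms.
Propagation delays (d/s per hop): 18.6667, 36.7582, 55.8376 ms; sum = 111.262 ms.
End-to-end = 111.3 ms.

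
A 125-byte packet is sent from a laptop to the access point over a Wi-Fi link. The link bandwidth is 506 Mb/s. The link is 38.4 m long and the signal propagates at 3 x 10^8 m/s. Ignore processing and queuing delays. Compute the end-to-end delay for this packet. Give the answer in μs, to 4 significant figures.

L = 125 × 8 = 1000 bits.
Transmission delay = L/R = 1000 / 506000000 = 1.97628 μs.
Propagation delay = d/s = 38.4 m / 300000000 m/s = 0.128 μs.
Total = 2.104 μs.

2.104 μs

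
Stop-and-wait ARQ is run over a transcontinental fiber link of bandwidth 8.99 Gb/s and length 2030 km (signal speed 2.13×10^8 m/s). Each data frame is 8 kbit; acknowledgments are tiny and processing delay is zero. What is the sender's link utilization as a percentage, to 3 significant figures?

0.00467 %

t_tx = L/R = 8000/8990000000 = 8.89878e-07 s.
t_prop = 2030000/213000000 = 0.00953052 s; RTT = 0.019061 s.
Cycle = t_tx + RTT = 0.0190619 s.
Utilization = t_tx / cycle = 8.89878e-07/0.0190619 = 0.00467 %.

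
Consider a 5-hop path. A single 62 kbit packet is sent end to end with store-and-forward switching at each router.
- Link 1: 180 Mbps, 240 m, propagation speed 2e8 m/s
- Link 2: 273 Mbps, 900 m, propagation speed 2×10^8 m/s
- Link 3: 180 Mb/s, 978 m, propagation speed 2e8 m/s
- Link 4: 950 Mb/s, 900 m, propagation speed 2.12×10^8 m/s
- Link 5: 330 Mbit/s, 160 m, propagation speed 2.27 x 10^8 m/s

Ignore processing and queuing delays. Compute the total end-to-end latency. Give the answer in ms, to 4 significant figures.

1.185 ms

L = 62000 bits.
Transmission delays (L/R per hop): 0.344444, 0.227106, 0.344444, 0.0652632, 0.187879 ms; sum = 1.16914 ms.
Propagation delays (d/s per hop): 0.0012, 0.0045, 0.00489, 0.00424528, 0.000704846 ms; sum = 0.0155401 ms.
End-to-end = 1.185 ms.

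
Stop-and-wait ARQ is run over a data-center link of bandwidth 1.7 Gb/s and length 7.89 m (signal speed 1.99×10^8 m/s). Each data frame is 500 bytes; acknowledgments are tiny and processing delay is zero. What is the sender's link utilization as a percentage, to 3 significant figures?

t_tx = L/R = 4000/1700000000 = 2.35294e-06 s.
t_prop = 7.89/199000000 = 3.96482e-08 s; RTT = 7.92965e-08 s.
Cycle = t_tx + RTT = 2.43224e-06 s.
Utilization = t_tx / cycle = 2.35294e-06/2.43224e-06 = 96.7 %.

96.7 %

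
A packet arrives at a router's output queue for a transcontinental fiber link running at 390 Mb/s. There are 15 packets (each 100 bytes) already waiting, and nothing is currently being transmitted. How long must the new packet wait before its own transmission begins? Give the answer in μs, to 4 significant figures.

Each queued packet: L/R = 800/390000000 = 2.05128 μs.
15 queued → 30.7692 μs.
Queuing delay = 30.77 μs.

30.77 μs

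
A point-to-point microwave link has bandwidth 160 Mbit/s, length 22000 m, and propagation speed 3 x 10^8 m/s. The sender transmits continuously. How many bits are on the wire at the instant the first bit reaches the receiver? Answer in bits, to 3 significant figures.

11700 bits

Propagation delay = 22000 / 300000000 = 7.33333e-05 s.
BDP = R × t_prop = 160000000 × 7.33333e-05 = 11733.3 bits.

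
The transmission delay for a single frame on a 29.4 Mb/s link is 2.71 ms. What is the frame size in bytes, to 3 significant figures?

9960 bytes

L = R × t_tx = 29400000 b/s × 0.00271 s = 79674 bits.
In bytes: 79674 / 8 = 9960 bytes.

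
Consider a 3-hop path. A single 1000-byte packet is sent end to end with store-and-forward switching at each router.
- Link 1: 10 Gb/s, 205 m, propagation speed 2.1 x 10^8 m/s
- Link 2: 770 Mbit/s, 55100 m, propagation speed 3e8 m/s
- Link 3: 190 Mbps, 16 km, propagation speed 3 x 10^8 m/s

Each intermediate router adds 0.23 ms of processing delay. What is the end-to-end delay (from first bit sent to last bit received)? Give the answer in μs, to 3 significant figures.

L = 1000 × 8 = 8000 bits.
Transmission delays (L/R per hop): 0.8, 10.3896, 42.1053 μs; sum = 53.2949 μs.
Propagation delays (d/s per hop): 0.97619, 183.667, 53.3333 μs; sum = 237.976 μs.
Processing at 2 router(s): 2 × 0.23 ms = 460 μs.
End-to-end = 751 μs.

751 μs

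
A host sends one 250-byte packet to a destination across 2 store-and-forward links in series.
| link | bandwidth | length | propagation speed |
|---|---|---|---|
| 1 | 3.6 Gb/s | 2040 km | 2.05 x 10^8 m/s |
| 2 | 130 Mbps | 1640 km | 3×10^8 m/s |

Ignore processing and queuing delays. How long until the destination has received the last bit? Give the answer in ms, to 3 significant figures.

15.4 ms

L = 250 × 8 = 2000 bits.
Transmission delays (L/R per hop): 0.000555556, 0.0153846 ms; sum = 0.0159402 ms.
Propagation delays (d/s per hop): 9.95122, 5.46667 ms; sum = 15.4179 ms.
End-to-end = 15.4 ms.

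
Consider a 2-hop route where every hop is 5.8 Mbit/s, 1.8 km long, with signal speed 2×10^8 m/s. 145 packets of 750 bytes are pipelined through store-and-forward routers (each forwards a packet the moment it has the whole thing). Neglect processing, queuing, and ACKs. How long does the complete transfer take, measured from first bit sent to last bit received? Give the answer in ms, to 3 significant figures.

Per-hop transmission t_tx = L/R = 6000/5800000 = 1.03448 ms.
Per-hop propagation t_prop = 1800/200000000 = 0.009 ms.
Pipeline fill: first packet needs 2·t_tx to clear all hops; remaining 144 packets each add one t_tx.
Total = (2+145-1)·t_tx + 2·t_prop = 146·1.03448 + 2·0.009 = 151 ms.

151 ms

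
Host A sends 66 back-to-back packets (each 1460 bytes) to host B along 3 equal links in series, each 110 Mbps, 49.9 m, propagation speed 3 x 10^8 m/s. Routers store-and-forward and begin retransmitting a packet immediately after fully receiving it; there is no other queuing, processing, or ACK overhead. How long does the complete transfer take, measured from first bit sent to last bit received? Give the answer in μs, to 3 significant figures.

Per-hop transmission t_tx = L/R = 11680/110000000 = 106.182 μs.
Per-hop propagation t_prop = 49.9/300000000 = 0.166333 μs.
Pipeline fill: first packet needs 3·t_tx to clear all hops; remaining 65 packets each add one t_tx.
Total = (3+66-1)·t_tx + 3·t_prop = 68·106.182 + 3·0.166333 = 7220 μs.

7220 μs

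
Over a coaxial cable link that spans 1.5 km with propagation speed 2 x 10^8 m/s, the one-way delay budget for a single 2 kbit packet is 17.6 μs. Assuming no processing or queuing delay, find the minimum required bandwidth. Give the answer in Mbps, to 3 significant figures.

198 Mbps

Propagation delay = 1500 / 200000000 = 7.5 μs.
Transmission budget = 17.6 − 7.5 = 10.1 μs.
R ≥ L / t_tx = 2000 bits / 1.01e-05 s = 198 Mbps.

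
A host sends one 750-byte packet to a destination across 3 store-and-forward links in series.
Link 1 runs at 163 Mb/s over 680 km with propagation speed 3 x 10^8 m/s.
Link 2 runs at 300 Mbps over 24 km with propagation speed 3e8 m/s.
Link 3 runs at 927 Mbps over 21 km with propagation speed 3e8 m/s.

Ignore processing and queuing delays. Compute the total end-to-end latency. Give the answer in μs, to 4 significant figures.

2480 μs

L = 750 × 8 = 6000 bits.
Transmission delays (L/R per hop): 36.8098, 20, 6.47249 μs; sum = 63.2823 μs.
Propagation delays (d/s per hop): 2266.67, 80, 70 μs; sum = 2416.67 μs.
End-to-end = 2480 μs.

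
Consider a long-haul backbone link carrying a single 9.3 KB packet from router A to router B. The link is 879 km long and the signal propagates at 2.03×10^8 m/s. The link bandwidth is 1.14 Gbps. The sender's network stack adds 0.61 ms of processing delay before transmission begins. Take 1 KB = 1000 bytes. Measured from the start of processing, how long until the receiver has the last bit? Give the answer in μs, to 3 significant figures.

5010 μs

L = 74400 bits.
Transmission delay = L/R = 74400 / 1140000000 = 65.2632 μs.
Propagation delay = d/s = 879000 m / 2.03e+08 m/s = 4330.05 μs.
Plus processing delay 0.61 ms = 610 μs.
Total = 5010 μs.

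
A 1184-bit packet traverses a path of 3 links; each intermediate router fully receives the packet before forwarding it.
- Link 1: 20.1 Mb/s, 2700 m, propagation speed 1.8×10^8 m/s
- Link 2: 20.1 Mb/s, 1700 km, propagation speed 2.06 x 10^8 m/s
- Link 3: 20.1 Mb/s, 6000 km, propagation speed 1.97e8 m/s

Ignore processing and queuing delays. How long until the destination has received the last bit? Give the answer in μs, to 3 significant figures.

Transmission delay per hop = L/R = 1184/20100000 = 58.9055 μs; 3 hops → 176.716 μs.
Propagation delays (d/s per hop): 15, 8252.43, 30456.9 μs; sum = 38724.3 μs.
End-to-end = 38900 μs.

38900 μs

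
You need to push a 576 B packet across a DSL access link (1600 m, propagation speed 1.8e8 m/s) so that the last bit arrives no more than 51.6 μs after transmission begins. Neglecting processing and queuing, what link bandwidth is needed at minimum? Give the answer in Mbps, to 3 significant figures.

108 Mbps

L = 4608 bits.
Propagation delay = 1600 / 180000000 = 8.88889 μs.
Transmission budget = 51.6 − 8.88889 = 42.7111 μs.
R ≥ L / t_tx = 4608 bits / 4.27111e-05 s = 108 Mbps.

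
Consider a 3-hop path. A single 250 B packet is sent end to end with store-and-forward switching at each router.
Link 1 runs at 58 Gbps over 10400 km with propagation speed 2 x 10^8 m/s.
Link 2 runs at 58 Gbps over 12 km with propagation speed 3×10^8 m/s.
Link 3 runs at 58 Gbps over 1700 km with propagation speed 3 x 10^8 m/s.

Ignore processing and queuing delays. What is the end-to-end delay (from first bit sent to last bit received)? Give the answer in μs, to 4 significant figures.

L = 250 × 8 = 2000 bits.
Transmission delay per hop = L/R = 2000/58000000000 = 0.0344828 μs; 3 hops → 0.103448 μs.
Propagation delays (d/s per hop): 52000, 40, 5666.67 μs; sum = 57706.7 μs.
End-to-end = 57710 μs.

57710 μs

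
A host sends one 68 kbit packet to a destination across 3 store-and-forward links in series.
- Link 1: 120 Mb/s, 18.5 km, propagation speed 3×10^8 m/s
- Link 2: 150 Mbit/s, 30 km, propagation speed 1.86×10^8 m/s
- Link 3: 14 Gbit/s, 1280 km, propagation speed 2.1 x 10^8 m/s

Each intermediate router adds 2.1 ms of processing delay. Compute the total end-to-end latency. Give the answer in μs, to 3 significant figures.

11500 μs

L = 68000 bits.
Transmission delays (L/R per hop): 566.667, 453.333, 4.85714 μs; sum = 1024.86 μs.
Propagation delays (d/s per hop): 61.6667, 161.29, 6095.24 μs; sum = 6318.2 μs.
Processing at 2 router(s): 2 × 2.1 ms = 4200 μs.
End-to-end = 11500 μs.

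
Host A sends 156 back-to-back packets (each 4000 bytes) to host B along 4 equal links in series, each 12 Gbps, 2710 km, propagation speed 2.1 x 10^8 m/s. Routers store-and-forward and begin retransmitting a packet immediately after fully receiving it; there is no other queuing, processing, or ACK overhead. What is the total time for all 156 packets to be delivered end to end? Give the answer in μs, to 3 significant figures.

Per-hop transmission t_tx = L/R = 32000/12000000000 = 2.66667 μs.
Per-hop propagation t_prop = 2710000/210000000 = 12904.8 μs.
Pipeline fill: first packet needs 4·t_tx to clear all hops; remaining 155 packets each add one t_tx.
Total = (4+156-1)·t_tx + 4·t_prop = 159·2.66667 + 4·12904.8 = 52000 μs.

52000 μs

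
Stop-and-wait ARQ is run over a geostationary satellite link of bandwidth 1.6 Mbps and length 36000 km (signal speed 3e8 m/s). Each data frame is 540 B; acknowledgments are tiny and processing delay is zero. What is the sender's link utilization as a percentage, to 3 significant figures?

1.11 %

t_tx = L/R = 4320/1600000 = 0.0027 s.
t_prop = 36000000/300000000 = 0.12 s; RTT = 0.24 s.
Cycle = t_tx + RTT = 0.2427 s.
Utilization = t_tx / cycle = 0.0027/0.2427 = 1.11 %.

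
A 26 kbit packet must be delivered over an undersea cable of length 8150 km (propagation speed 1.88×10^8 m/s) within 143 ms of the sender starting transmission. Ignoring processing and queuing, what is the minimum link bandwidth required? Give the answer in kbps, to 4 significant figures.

Propagation delay = 8150000 / 188000000 = 43.3511 ms.
Transmission budget = 143 − 43.3511 = 99.6489 ms.
R ≥ L / t_tx = 26000 bits / 0.0996489 s = 260.9 kbps.

260.9 kbps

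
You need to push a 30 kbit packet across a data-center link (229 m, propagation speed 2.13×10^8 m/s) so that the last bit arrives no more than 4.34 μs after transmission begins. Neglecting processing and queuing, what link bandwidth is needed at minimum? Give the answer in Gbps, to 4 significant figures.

9.189 Gbps

Propagation delay = 229 / 213000000 = 1.07512 μs.
Transmission budget = 4.34 − 1.07512 = 3.26488 μs.
R ≥ L / t_tx = 30000 bits / 3.26488e-06 s = 9.189 Gbps.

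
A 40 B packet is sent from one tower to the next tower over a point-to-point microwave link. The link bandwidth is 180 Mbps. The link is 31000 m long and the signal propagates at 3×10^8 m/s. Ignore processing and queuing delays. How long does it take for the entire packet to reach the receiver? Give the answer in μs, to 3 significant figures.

L = 40 × 8 = 320 bits.
Transmission delay = L/R = 320 / 180000000 = 1.77778 μs.
Propagation delay = d/s = 31000 m / 300000000 m/s = 103.333 μs.
Total = 105 μs.

105 μs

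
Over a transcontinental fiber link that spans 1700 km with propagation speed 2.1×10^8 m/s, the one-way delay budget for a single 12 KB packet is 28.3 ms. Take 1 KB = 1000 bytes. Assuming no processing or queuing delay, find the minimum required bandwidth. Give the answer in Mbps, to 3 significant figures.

L = 96000 bits.
Propagation delay = 1700000 / 210000000 = 8.09524 ms.
Transmission budget = 28.3 − 8.09524 = 20.2048 ms.
R ≥ L / t_tx = 96000 bits / 0.0202048 s = 4.75 Mbps.

4.75 Mbps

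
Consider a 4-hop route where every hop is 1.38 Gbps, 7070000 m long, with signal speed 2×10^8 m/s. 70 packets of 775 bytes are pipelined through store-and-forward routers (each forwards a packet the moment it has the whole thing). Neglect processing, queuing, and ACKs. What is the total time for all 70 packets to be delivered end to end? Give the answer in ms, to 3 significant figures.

142 ms

Per-hop transmission t_tx = L/R = 6200/1380000000 = 0.00449275 ms.
Per-hop propagation t_prop = 7070000/200000000 = 35.35 ms.
Pipeline fill: first packet needs 4·t_tx to clear all hops; remaining 69 packets each add one t_tx.
Total = (4+70-1)·t_tx + 4·t_prop = 73·0.00449275 + 4·35.35 = 142 ms.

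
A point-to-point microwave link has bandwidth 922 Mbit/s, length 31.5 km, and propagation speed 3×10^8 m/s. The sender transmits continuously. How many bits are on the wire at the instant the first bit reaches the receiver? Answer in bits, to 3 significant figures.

96800 bits

Propagation delay = 31500 / 300000000 = 0.000105 s.
BDP = R × t_prop = 922000000 × 0.000105 = 96810 bits.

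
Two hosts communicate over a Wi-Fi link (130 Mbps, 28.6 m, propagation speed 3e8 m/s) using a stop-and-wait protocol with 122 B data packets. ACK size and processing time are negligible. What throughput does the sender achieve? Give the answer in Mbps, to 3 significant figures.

t_tx = L/R = 976/130000000 = 7.50769e-06 s.
t_prop = 28.6/300000000 = 9.53333e-08 s; RTT = 1.90667e-07 s.
Cycle = t_tx + RTT = 7.69836e-06 s.
Throughput = L / cycle = 976 / 7.69836e-06 = 127 Mbps.

127 Mbps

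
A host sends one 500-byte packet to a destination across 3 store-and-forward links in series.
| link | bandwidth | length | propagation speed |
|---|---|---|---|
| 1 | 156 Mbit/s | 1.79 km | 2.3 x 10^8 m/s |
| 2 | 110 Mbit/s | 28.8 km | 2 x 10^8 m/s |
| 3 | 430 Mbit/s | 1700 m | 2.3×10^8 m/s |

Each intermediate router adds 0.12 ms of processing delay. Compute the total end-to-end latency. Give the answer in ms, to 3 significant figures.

0.470 ms

L = 500 × 8 = 4000 bits.
Transmission delays (L/R per hop): 0.025641, 0.0363636, 0.00930233 ms; sum = 0.071307 ms.
Propagation delays (d/s per hop): 0.00778261, 0.144, 0.0073913 ms; sum = 0.159174 ms.
Processing at 2 router(s): 2 × 0.12 ms = 0.24 ms.
End-to-end = 0.470 ms.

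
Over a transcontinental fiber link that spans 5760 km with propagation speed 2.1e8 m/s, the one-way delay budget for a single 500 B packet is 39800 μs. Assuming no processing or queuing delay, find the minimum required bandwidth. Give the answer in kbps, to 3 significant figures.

L = 4000 bits.
Propagation delay = 5760000 / 210000000 = 27428.6 μs.
Transmission budget = 39800 − 27428.6 = 12371.4 μs.
R ≥ L / t_tx = 4000 bits / 0.0123714 s = 323 kbps.

323 kbps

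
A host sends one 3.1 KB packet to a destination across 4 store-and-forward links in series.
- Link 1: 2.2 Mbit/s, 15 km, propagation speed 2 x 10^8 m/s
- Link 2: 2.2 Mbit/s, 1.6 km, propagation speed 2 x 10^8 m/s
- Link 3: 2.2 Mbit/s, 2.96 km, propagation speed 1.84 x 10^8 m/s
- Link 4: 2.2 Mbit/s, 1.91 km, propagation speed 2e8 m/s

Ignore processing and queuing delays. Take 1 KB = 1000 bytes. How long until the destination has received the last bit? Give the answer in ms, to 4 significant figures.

L = 24800 bits.
Transmission delay per hop = L/R = 24800/2200000 = 11.2727 ms; 4 hops → 45.0909 ms.
Propagation delays (d/s per hop): 0.075, 0.008, 0.016087, 0.00955 ms; sum = 0.108637 ms.
End-to-end = 45.20 ms.

45.20 ms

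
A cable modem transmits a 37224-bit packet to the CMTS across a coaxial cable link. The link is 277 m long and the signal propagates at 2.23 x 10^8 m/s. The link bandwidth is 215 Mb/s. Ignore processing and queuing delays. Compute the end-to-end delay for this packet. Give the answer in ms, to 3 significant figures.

0.174 ms

Transmission delay = L/R = 37224 / 215000000 = 0.173135 ms.
Propagation delay = d/s = 277 m / 223000000 m/s = 0.00124215 ms.
Total = 0.174 ms.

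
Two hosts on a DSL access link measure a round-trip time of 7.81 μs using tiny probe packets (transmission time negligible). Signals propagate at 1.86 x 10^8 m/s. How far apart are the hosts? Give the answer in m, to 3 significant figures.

726 m

One-way propagation = RTT/2 = 3.905 μs.
d = s × t = 186000000 × 3.905e-06 = 726 m.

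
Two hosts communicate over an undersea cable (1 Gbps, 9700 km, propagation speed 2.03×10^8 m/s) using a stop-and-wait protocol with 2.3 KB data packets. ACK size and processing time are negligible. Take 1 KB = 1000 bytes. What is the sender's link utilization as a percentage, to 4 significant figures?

t_tx = L/R = 18400/1000000000 = 1.84e-05 s.
t_prop = 9700000/2.03e+08 = 0.0477833 s; RTT = 0.0955665 s.
Cycle = t_tx + RTT = 0.0955849 s.
Utilization = t_tx / cycle = 1.84e-05/0.0955849 = 0.01925 %.

0.01925 %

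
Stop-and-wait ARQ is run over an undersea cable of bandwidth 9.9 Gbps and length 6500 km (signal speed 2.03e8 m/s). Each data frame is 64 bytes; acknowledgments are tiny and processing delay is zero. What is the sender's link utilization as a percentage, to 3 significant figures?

t_tx = L/R = 512/9900000000 = 5.17172e-08 s.
t_prop = 6500000/2.03e+08 = 0.0320197 s; RTT = 0.0640394 s.
Cycle = t_tx + RTT = 0.0640395 s.
Utilization = t_tx / cycle = 5.17172e-08/0.0640395 = 0.0000808 %.

0.0000808 %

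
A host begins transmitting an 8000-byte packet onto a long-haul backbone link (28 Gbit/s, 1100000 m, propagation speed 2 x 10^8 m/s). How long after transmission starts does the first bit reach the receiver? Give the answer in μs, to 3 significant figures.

First bit experiences only propagation delay: d/s = 1100000/200000000 = 5500 μs.

5500 μs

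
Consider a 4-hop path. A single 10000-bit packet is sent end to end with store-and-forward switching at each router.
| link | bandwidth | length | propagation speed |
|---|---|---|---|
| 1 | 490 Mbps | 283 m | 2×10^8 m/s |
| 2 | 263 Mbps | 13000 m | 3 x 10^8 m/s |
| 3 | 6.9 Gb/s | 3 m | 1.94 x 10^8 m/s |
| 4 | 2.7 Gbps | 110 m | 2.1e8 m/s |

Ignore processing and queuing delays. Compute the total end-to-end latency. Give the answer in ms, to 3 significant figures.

0.109 ms

Transmission delays (L/R per hop): 0.0204082, 0.0380228, 0.00144928, 0.0037037 ms; sum = 0.063584 ms.
Propagation delays (d/s per hop): 0.001415, 0.0433333, 1.54639e-05, 0.00052381 ms; sum = 0.0452876 ms.
End-to-end = 0.109 ms.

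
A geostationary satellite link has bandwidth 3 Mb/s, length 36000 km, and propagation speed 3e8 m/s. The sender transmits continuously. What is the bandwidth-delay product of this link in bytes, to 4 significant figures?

Propagation delay = 36000000 / 300000000 = 0.12 s.
BDP = R × t_prop = 3000000 × 0.12 = 360000 bits.
In bytes: 360000/8 = 45000 bytes.

45000 bytes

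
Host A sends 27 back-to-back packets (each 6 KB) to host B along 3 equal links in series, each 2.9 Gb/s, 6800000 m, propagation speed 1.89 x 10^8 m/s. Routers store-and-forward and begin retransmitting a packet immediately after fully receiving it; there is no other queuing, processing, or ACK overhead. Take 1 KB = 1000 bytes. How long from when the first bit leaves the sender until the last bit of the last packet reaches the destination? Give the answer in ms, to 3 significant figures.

Per-hop transmission t_tx = L/R = 48000/2900000000 = 0.0165517 ms.
Per-hop propagation t_prop = 6800000/189000000 = 35.9788 ms.
Pipeline fill: first packet needs 3·t_tx to clear all hops; remaining 26 packets each add one t_tx.
Total = (3+27-1)·t_tx + 3·t_prop = 29·0.0165517 + 3·35.9788 = 108 ms.

108 ms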